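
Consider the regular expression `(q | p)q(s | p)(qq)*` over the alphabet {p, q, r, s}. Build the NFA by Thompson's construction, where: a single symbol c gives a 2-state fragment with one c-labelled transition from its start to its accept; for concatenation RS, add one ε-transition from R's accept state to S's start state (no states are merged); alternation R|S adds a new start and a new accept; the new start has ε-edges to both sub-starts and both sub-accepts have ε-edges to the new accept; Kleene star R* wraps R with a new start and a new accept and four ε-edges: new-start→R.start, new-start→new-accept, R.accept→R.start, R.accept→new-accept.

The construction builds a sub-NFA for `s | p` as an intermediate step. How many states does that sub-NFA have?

Fragment for `s | p`:
Each of the 2 symbol leaves contributes a 2-state fragment.
  s | p — 6 states

6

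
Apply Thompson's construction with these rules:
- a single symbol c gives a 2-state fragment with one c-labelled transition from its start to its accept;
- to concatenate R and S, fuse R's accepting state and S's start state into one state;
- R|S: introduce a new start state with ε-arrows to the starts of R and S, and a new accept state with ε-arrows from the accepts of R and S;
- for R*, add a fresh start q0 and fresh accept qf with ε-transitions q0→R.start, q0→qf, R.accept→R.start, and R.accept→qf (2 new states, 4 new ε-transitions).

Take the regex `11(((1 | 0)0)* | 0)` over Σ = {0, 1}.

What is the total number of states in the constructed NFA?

15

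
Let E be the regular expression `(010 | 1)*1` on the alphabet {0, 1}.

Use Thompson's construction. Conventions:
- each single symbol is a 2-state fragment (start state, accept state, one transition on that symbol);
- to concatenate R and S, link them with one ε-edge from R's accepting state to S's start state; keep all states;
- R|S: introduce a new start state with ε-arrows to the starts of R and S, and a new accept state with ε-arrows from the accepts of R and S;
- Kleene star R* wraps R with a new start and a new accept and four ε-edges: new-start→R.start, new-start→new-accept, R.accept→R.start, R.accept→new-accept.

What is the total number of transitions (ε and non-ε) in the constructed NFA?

By structural recursion:
Each of the 5 symbol leaves contributes 1 transition (1 symbol, 0 ε).
  010 → 5 transitions (3 symbol, 2 ε)
  010 | 1 → 10 transitions (4 symbol, 6 ε)
  (010 | 1)* → 14 transitions (4 symbol, 10 ε)
  (010 | 1)*1 → 16 transitions (5 symbol, 11 ε)

16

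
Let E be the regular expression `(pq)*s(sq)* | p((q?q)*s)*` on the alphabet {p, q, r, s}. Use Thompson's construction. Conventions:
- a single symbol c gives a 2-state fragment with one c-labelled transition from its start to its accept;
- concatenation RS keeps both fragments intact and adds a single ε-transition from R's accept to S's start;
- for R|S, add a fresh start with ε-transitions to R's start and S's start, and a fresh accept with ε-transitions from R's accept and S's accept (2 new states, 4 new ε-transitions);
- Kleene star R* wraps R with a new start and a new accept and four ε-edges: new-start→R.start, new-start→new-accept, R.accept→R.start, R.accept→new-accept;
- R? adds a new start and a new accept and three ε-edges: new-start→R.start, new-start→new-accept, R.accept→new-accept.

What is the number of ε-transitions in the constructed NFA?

Per subexpression:
Each of the 9 symbol leaves contributes 0 ε-transitions.
  pq — 1 ε-transition
  (pq)* — 5 ε-transitions
  sq — 1 ε-transition
  (sq)* — 5 ε-transitions
  (pq)*s(sq)* — 12 ε-transitions
  q? — 3 ε-transitions
  q?q — 4 ε-transitions
  (q?q)* — 8 ε-transitions
  (q?q)*s — 9 ε-transitions
  ((q?q)*s)* — 13 ε-transitions
  p((q?q)*s)* — 14 ε-transitions
  (pq)*s(sq)* | p((q?q)*s)* — 30 ε-transitions

30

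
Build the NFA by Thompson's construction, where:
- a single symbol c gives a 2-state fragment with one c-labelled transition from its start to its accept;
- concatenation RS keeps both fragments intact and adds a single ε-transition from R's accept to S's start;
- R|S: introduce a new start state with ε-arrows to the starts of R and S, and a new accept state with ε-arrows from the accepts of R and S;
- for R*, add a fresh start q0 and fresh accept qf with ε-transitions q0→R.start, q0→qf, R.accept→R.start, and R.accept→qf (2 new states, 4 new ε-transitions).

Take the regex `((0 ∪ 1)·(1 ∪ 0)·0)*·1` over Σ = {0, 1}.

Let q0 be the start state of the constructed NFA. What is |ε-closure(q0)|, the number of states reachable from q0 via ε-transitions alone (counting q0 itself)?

Compute the ε-closure size of each fragment's start state recursively; a symbol fragment's start has no outgoing ε-edge, so its closure is just itself (size 1).
  0 ∪ 1 — new start ε-reaches every alternative's start; none of them accept ε, so the new accept is not reached: |ε-closure| = 1 + 1 + 1 = 3
  1 ∪ 0 — new start ε-reaches every alternative's start; none of them accept ε, so the new accept is not reached: |ε-closure| = 1 + 1 + 1 = 3
  (0 ∪ 1)·(1 ∪ 0)·0 — same as the first factor's closure: |ε-closure| = 3
  ((0 ∪ 1)·(1 ∪ 0)·0)* — the star's fresh start ε-reaches both the body's start and the fresh accept: |ε-closure| = 2 + 3 = 5
  ((0 ∪ 1)·(1 ∪ 0)·0)*·1 — |ε-closure| = 5 + 1 = 6 (closure spills across the concat boundary because the left factor accepts ε)

6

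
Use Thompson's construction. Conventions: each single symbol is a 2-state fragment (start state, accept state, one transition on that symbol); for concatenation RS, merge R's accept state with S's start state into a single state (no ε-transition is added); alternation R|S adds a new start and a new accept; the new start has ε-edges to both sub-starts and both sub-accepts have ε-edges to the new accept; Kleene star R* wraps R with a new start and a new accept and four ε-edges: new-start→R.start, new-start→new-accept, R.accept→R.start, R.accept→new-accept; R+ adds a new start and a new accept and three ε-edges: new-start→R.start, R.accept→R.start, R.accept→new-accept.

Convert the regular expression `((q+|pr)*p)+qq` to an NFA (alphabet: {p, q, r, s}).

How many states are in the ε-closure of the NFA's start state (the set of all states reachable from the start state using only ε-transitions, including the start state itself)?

7

Let C(F) = |ε-closure(F.start)| within fragment F, and note whether F accepts ε. Symbol fragments have C = 1 and do not accept ε. Then:
  q+ — new start ε-reaches only the body's start; the new accept needs a symbol first: C = 1 + 1 = 2
  pr — same as the first factor's closure: C = 1
  q+|pr — new start ε-reaches every alternative's start; none of them accept ε, so the new accept is not reached: C = 1 + 2 + 1 = 4
  (q+|pr)* — the star's fresh start ε-reaches both the body's start and the fresh accept: C = 2 + 4 = 6
  (q+|pr)*p — C = 6 + (1−1) = 6 (closure spills across the concat boundary because the left factor accepts ε)
  ((q+|pr)*p)+ — C = 1 + 6 = 7 (the body doesn't accept ε, so the new accept is not reached)
  ((q+|pr)*p)+qq — same as the first factor's closure: C = 7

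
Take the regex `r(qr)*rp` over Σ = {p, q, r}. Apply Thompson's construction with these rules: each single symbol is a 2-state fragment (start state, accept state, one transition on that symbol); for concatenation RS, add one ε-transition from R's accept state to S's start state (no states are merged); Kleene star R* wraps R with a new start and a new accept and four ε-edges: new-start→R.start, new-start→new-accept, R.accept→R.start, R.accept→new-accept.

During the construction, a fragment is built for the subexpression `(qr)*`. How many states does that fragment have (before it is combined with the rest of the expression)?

Fragment for `(qr)*`:
Each of the 2 symbol leaves contributes a 2-state fragment.
  qr → 4 states
  (qr)* → 6 states

6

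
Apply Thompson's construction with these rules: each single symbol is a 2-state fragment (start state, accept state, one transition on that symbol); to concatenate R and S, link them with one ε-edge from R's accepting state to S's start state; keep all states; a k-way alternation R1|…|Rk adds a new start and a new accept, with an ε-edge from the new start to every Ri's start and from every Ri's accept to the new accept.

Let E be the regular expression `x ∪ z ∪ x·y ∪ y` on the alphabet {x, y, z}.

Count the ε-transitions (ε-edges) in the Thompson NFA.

9

Recursing over subexpressions:
Each of the 5 symbol leaves contributes 0 ε-transitions.
  x·y : 1 ε-transition
  x ∪ z ∪ x·y ∪ y : 9 ε-transitions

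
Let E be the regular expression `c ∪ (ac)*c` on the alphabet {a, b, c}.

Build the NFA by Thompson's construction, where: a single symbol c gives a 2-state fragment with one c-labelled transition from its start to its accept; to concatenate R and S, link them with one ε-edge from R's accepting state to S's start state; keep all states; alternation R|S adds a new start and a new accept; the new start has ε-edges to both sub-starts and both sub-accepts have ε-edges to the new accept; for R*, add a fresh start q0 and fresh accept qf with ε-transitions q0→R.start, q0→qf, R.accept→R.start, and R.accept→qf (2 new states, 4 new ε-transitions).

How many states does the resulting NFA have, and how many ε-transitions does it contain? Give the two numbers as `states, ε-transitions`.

Per subexpression:
Each of the 4 symbol leaves contributes 2 states and 0 ε-transitions.
  ac → 4 states, 1 ε-transition
  (ac)* → 6 states, 5 ε-transitions
  (ac)*c → 8 states, 6 ε-transitions
  c ∪ (ac)*c → 12 states, 10 ε-transitions

12, 10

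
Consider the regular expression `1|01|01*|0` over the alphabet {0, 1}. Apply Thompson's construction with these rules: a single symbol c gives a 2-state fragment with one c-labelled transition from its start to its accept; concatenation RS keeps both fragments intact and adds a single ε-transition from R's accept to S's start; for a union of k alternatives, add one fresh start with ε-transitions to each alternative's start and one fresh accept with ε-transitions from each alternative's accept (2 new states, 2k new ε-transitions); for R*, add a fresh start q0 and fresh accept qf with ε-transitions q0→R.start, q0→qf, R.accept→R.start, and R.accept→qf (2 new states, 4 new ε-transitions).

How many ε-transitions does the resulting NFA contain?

14

Recursing over subexpressions:
Each of the 6 symbol leaves contributes 0 ε-transitions.
  01 → 1 ε-transition
  1* → 4 ε-transitions
  01* → 5 ε-transitions
  1|01|01*|0 → 14 ε-transitions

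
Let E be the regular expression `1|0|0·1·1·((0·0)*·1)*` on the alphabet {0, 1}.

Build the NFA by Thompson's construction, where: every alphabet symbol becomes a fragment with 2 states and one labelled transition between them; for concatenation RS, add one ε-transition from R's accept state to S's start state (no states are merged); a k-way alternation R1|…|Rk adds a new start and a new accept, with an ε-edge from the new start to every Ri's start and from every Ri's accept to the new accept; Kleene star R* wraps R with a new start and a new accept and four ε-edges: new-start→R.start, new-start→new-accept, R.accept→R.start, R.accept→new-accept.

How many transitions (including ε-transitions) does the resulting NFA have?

Recursing over subexpressions:
Each of the 8 symbol leaves contributes 1 transition (1 symbol, 0 ε).
  0·0 = 3 transitions (2 symbol, 1 ε)
  (0·0)* = 7 transitions (2 symbol, 5 ε)
  (0·0)*·1 = 9 transitions (3 symbol, 6 ε)
  ((0·0)*·1)* = 13 transitions (3 symbol, 10 ε)
  0·1·1·((0·0)*·1)* = 19 transitions (6 symbol, 13 ε)
  1|0|0·1·1·((0·0)*·1)* = 27 transitions (8 symbol, 19 ε)

27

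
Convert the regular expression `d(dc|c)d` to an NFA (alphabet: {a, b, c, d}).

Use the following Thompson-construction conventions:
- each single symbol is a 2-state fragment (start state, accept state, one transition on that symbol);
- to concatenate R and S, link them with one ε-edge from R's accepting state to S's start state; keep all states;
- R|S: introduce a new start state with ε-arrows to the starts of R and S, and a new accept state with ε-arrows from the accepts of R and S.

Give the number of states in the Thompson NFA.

Bottom-up over the parse tree:
Each of the 5 symbol leaves contributes a 2-state fragment.
  dc — 4 states
  dc|c — 8 states
  d(dc|c)d — 12 states

12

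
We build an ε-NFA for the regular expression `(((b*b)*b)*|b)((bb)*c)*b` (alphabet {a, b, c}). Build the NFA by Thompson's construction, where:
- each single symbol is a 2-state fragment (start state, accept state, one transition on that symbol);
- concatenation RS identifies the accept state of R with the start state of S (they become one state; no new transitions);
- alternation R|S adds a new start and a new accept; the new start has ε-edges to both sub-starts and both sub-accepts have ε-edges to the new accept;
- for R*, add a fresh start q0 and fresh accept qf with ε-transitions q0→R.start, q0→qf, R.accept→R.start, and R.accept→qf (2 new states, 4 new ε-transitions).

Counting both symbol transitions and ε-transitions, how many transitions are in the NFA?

32

Recursing over subexpressions:
Each of the 8 symbol leaves contributes 1 transition (1 symbol, 0 ε).
  b* : 5 transitions (1 symbol, 4 ε)
  b*b : 6 transitions (2 symbol, 4 ε)
  (b*b)* : 10 transitions (2 symbol, 8 ε)
  (b*b)*b : 11 transitions (3 symbol, 8 ε)
  ((b*b)*b)* : 15 transitions (3 symbol, 12 ε)
  ((b*b)*b)*|b : 20 transitions (4 symbol, 16 ε)
  bb : 2 transitions (2 symbol, 0 ε)
  (bb)* : 6 transitions (2 symbol, 4 ε)
  (bb)*c : 7 transitions (3 symbol, 4 ε)
  ((bb)*c)* : 11 transitions (3 symbol, 8 ε)
  (((b*b)*b)*|b)((bb)*c)*b : 32 transitions (8 symbol, 24 ε)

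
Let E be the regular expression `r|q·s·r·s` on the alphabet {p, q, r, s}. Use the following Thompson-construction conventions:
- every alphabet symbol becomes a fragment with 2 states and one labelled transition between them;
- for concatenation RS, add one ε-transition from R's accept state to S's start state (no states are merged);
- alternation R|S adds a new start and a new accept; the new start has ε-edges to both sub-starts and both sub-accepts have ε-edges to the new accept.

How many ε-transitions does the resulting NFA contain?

7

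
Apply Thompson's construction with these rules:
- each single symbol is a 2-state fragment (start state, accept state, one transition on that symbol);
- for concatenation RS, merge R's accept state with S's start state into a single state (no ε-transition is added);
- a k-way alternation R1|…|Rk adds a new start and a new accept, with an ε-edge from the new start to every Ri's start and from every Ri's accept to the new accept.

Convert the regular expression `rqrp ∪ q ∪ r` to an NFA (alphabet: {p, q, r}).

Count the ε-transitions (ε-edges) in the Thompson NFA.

6

Bottom-up over the parse tree:
Each of the 6 symbol leaves contributes 0 ε-transitions.
  rqrp → 0 ε-transitions
  rqrp ∪ q ∪ r → 6 ε-transitions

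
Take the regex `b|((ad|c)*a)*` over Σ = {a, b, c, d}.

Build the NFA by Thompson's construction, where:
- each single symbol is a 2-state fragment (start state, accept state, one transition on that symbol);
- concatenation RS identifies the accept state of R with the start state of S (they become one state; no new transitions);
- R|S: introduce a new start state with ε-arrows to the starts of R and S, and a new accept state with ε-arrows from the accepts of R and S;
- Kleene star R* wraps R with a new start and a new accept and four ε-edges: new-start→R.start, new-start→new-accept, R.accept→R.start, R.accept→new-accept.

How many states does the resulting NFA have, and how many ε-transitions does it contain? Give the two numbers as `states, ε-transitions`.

16, 16

Building bottom-up:
Each of the 5 symbol leaves contributes 2 states and 0 ε-transitions.
  ad → 3 states, 0 ε-transitions
  ad|c → 7 states, 4 ε-transitions
  (ad|c)* → 9 states, 8 ε-transitions
  (ad|c)*a → 10 states, 8 ε-transitions
  ((ad|c)*a)* → 12 states, 12 ε-transitions
  b|((ad|c)*a)* → 16 states, 16 ε-transitions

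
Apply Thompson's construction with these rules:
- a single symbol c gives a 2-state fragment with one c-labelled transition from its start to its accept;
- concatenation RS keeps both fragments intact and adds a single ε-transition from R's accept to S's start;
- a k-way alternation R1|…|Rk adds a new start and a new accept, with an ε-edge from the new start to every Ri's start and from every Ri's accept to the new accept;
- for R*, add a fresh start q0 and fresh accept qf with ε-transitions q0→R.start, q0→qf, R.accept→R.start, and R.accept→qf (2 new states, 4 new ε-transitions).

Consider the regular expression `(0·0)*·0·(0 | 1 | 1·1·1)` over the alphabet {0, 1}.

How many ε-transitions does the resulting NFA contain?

15

Recursing over subexpressions:
Each of the 8 symbol leaves contributes 0 ε-transitions.
  0·0 — 1 ε-transition
  (0·0)* — 5 ε-transitions
  1·1·1 — 2 ε-transitions
  0 | 1 | 1·1·1 — 8 ε-transitions
  (0·0)*·0·(0 | 1 | 1·1·1) — 15 ε-transitions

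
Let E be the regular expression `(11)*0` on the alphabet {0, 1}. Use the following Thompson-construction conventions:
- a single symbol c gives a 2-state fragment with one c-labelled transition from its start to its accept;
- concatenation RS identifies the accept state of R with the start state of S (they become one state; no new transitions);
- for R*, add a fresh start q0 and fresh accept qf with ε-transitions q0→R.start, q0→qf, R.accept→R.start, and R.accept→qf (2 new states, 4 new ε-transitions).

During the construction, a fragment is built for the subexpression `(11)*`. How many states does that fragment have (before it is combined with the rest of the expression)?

5

Fragment for `(11)*`:
Each of the 2 symbol leaves contributes a 2-state fragment.
  11 → 3 states
  (11)* → 5 states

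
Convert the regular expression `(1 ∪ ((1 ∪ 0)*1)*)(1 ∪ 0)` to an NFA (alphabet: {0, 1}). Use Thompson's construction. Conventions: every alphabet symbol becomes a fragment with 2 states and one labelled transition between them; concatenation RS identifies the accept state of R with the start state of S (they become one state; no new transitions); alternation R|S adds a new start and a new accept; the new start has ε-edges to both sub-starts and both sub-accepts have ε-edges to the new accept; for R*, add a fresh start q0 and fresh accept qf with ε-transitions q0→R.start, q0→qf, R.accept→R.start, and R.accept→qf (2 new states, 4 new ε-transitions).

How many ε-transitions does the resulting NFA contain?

20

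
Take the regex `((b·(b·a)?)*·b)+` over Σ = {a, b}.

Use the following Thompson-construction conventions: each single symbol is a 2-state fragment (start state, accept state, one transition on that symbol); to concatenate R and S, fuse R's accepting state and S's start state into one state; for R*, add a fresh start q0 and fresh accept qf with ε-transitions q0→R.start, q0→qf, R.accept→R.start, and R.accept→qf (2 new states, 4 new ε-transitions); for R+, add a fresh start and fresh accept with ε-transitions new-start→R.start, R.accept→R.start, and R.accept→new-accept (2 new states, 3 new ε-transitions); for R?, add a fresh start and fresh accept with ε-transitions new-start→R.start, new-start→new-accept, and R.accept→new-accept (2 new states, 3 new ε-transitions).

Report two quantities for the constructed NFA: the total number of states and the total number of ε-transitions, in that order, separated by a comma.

Recursing over subexpressions:
Each of the 4 symbol leaves contributes 2 states and 0 ε-transitions.
  b·a → 3 states, 0 ε-transitions
  (b·a)? → 5 states, 3 ε-transitions
  b·(b·a)? → 6 states, 3 ε-transitions
  (b·(b·a)?)* → 8 states, 7 ε-transitions
  (b·(b·a)?)*·b → 9 states, 7 ε-transitions
  ((b·(b·a)?)*·b)+ → 11 states, 10 ε-transitions

11, 10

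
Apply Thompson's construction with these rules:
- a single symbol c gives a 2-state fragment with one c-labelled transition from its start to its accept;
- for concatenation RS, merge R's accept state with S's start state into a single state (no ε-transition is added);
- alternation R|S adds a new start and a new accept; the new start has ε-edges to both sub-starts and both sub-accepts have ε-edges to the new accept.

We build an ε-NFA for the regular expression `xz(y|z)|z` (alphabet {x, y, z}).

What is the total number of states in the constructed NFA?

Per subexpression:
Each of the 5 symbol leaves contributes a 2-state fragment.
  y|z → 6 states
  xz(y|z) → 8 states
  xz(y|z)|z → 12 states

12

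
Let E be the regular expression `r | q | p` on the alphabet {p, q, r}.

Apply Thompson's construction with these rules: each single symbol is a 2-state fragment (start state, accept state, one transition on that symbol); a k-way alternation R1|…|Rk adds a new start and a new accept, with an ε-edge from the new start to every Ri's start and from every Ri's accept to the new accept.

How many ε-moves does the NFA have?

6

By structural recursion:
Each of the 3 symbol leaves contributes 0 ε-transitions.
  r | q | p : 6 ε-transitions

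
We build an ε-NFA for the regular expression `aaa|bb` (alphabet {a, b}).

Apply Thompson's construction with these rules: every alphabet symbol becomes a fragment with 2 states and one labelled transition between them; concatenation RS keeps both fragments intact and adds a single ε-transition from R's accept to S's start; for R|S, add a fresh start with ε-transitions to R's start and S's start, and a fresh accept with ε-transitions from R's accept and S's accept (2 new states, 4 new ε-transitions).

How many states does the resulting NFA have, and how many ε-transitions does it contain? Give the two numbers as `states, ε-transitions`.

12, 7

Bottom-up over the parse tree:
Each of the 5 symbol leaves contributes 2 states and 0 ε-transitions.
  aaa : 6 states, 2 ε-transitions
  bb : 4 states, 1 ε-transition
  aaa|bb : 12 states, 7 ε-transitions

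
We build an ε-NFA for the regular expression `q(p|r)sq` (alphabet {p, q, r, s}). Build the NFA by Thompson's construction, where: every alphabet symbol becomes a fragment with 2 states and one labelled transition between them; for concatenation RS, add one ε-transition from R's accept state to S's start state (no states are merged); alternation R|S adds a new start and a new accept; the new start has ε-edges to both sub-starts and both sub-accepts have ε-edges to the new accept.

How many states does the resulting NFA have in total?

12

Per subexpression:
Each of the 5 symbol leaves contributes a 2-state fragment.
  p|r → 6 states
  q(p|r)sq → 12 states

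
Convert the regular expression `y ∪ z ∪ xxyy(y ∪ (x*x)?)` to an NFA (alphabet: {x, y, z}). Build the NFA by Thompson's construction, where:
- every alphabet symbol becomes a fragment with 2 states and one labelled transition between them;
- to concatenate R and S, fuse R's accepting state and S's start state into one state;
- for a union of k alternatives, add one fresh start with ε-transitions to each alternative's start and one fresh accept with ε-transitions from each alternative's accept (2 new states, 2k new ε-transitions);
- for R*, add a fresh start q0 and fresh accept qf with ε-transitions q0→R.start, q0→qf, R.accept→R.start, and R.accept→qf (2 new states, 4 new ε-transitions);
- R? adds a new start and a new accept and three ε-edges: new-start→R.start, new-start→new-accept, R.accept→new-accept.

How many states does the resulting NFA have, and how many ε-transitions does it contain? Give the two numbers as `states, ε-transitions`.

21, 17

Recursing over subexpressions:
Each of the 9 symbol leaves contributes 2 states and 0 ε-transitions.
  x* → 4 states, 4 ε-transitions
  x*x → 5 states, 4 ε-transitions
  (x*x)? → 7 states, 7 ε-transitions
  y ∪ (x*x)? → 11 states, 11 ε-transitions
  xxyy(y ∪ (x*x)?) → 15 states, 11 ε-transitions
  y ∪ z ∪ xxyy(y ∪ (x*x)?) → 21 states, 17 ε-transitions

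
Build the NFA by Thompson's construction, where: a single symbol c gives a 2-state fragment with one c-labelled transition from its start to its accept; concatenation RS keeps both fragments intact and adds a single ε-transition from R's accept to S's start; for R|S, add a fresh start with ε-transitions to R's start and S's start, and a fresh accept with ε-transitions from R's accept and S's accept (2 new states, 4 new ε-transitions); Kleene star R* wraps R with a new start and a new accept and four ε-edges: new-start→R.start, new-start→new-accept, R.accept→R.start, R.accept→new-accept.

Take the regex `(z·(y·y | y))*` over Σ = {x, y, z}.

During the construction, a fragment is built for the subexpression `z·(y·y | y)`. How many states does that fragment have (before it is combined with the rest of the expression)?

10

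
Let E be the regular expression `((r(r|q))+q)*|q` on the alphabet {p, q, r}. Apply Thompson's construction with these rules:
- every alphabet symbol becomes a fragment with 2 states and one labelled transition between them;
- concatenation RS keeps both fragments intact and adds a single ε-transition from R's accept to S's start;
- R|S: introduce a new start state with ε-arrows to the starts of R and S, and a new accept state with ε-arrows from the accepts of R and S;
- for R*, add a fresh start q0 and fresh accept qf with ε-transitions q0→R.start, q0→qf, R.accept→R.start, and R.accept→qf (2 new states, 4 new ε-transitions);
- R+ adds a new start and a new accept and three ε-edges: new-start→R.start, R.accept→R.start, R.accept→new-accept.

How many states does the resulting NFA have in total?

Bottom-up over the parse tree:
Each of the 5 symbol leaves contributes a 2-state fragment.
  r|q — 6 states
  r(r|q) — 8 states
  (r(r|q))+ — 10 states
  (r(r|q))+q — 12 states
  ((r(r|q))+q)* — 14 states
  ((r(r|q))+q)*|q — 18 states

18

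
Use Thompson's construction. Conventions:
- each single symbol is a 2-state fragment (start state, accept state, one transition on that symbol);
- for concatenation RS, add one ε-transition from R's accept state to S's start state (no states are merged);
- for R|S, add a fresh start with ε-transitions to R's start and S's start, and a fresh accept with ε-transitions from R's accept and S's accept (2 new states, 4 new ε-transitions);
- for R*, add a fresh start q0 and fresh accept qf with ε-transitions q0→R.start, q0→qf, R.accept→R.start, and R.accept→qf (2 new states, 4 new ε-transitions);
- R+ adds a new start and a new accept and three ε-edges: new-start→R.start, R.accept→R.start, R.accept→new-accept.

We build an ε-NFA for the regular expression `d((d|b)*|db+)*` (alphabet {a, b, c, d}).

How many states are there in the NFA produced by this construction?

20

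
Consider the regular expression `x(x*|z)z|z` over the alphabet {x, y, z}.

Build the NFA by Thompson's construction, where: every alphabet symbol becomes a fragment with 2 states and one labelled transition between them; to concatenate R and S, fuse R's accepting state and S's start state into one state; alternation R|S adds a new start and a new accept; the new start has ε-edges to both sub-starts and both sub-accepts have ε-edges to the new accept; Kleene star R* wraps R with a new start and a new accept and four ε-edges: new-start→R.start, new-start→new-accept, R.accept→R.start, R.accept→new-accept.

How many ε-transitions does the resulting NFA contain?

Bottom-up over the parse tree:
Each of the 5 symbol leaves contributes 0 ε-transitions.
  x* = 4 ε-transitions
  x*|z = 8 ε-transitions
  x(x*|z)z = 8 ε-transitions
  x(x*|z)z|z = 12 ε-transitions

12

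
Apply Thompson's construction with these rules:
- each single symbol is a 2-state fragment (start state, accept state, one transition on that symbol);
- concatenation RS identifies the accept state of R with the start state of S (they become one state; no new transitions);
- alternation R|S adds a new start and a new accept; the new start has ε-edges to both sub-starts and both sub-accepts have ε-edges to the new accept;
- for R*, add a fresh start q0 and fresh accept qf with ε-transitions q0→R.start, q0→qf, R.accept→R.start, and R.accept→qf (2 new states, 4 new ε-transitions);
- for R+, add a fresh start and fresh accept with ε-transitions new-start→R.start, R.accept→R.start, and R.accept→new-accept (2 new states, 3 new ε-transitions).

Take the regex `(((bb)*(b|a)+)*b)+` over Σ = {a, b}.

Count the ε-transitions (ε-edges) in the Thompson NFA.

Recursing over subexpressions:
Each of the 5 symbol leaves contributes 0 ε-transitions.
  bb : 0 ε-transitions
  (bb)* : 4 ε-transitions
  b|a : 4 ε-transitions
  (b|a)+ : 7 ε-transitions
  (bb)*(b|a)+ : 11 ε-transitions
  ((bb)*(b|a)+)* : 15 ε-transitions
  ((bb)*(b|a)+)*b : 15 ε-transitions
  (((bb)*(b|a)+)*b)+ : 18 ε-transitions

18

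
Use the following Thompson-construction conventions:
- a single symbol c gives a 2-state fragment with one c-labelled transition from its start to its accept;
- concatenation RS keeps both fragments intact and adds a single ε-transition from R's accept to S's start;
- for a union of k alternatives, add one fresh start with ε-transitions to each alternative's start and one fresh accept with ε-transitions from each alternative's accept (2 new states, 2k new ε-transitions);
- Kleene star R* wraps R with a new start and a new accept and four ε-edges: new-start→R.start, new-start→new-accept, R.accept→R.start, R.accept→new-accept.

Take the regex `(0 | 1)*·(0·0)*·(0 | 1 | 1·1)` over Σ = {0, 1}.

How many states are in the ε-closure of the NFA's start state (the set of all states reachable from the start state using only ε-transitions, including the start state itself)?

Compute the ε-closure size of each fragment's start state recursively; a symbol fragment's start has no outgoing ε-edge, so its closure is just itself (size 1).
  0 | 1 → |closure| = 1 + 1 + 1 = 3 (the new accept is not ε-reachable since no branch accepts ε)
  (0 | 1)* → the star's fresh start ε-reaches both the body's start and the fresh accept: |closure| = 2 + 3 = 5
  0·0 → |closure| equals the left operand's closure size = 1 (its accept is not ε-reachable, so the closure stops there)
  (0·0)* → |closure| = 1 (new start) + 1 (body) + 1 (new accept) = 3
  1·1 → same as the first factor's closure: |closure| = 1
  0 | 1 | 1·1 → new start ε-reaches every alternative's start; none of them accept ε, so the new accept is not reached: |closure| = 1 + 1 + 1 + 1 = 4
  (0 | 1)*·(0·0)*·(0 | 1 | 1·1) → the left operand accepts ε, so the closure extends into the next operand (via the concat ε-link); |closure| = 5 + 3 + 4 = 12

12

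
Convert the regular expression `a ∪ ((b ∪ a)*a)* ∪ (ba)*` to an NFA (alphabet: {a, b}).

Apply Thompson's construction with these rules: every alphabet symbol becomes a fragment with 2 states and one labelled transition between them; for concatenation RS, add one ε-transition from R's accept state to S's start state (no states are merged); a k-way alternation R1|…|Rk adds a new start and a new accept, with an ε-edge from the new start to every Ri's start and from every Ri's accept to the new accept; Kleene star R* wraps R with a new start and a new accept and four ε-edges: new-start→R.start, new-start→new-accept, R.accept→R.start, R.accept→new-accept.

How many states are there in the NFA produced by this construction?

22

Per subexpression:
Each of the 6 symbol leaves contributes a 2-state fragment.
  b ∪ a : 6 states
  (b ∪ a)* : 8 states
  (b ∪ a)*a : 10 states
  ((b ∪ a)*a)* : 12 states
  ba : 4 states
  (ba)* : 6 states
  a ∪ ((b ∪ a)*a)* ∪ (ba)* : 22 states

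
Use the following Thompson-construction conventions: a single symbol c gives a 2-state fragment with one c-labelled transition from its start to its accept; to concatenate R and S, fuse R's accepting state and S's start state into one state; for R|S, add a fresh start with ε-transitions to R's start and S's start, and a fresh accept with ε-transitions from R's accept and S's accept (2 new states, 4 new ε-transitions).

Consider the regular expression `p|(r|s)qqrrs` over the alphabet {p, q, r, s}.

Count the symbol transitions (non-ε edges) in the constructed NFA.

8

Recursing over subexpressions:
Each of the 8 symbol leaves contributes exactly 1 symbol transition.
  r|s = 2 symbol transitions
  (r|s)qqrrs = 7 symbol transitions
  p|(r|s)qqrrs = 8 symbol transitions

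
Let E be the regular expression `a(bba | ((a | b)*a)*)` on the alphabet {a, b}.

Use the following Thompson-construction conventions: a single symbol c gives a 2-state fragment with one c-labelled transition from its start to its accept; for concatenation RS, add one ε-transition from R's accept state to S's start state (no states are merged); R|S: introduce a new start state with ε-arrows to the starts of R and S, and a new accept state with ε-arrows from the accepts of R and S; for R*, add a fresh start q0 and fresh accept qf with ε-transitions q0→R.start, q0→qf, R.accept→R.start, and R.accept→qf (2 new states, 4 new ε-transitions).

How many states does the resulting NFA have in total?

Building bottom-up:
Each of the 7 symbol leaves contributes a 2-state fragment.
  bba : 6 states
  a | b : 6 states
  (a | b)* : 8 states
  (a | b)*a : 10 states
  ((a | b)*a)* : 12 states
  bba | ((a | b)*a)* : 20 states
  a(bba | ((a | b)*a)*) : 22 states

22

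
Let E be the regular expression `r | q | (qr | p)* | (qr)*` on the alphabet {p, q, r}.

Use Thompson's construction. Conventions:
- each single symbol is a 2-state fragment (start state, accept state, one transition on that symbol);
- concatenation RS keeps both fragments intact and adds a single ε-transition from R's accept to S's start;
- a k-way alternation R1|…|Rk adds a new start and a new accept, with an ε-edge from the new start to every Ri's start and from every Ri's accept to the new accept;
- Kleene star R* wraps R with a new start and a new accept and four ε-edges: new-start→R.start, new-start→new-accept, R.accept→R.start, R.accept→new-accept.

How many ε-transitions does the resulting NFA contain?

22

Building bottom-up:
Each of the 7 symbol leaves contributes 0 ε-transitions.
  qr : 1 ε-transition
  qr | p : 5 ε-transitions
  (qr | p)* : 9 ε-transitions
  qr : 1 ε-transition
  (qr)* : 5 ε-transitions
  r | q | (qr | p)* | (qr)* : 22 ε-transitions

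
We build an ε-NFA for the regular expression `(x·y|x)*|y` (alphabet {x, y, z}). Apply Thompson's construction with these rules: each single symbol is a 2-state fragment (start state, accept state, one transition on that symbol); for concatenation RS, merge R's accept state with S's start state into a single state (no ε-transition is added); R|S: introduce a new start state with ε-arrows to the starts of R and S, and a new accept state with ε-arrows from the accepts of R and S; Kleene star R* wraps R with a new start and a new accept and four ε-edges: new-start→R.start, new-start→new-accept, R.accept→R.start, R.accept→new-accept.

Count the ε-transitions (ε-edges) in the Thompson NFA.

12

Bottom-up over the parse tree:
Each of the 4 symbol leaves contributes 0 ε-transitions.
  x·y = 0 ε-transitions
  x·y|x = 4 ε-transitions
  (x·y|x)* = 8 ε-transitions
  (x·y|x)*|y = 12 ε-transitions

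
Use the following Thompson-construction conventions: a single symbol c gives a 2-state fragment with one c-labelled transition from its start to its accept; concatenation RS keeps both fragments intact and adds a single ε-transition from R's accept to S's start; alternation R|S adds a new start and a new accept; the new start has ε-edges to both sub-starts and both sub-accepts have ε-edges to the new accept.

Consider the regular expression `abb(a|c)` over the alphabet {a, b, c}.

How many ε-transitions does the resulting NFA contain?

7

Building bottom-up:
Each of the 5 symbol leaves contributes 0 ε-transitions.
  a|c → 4 ε-transitions
  abb(a|c) → 7 ε-transitions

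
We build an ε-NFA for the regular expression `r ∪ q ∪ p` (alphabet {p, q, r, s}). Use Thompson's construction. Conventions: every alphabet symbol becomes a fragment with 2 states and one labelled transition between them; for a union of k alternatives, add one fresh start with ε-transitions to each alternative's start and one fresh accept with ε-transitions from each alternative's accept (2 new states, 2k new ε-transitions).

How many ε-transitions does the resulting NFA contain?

Per subexpression:
Each of the 3 symbol leaves contributes 0 ε-transitions.
  r ∪ q ∪ p — 6 ε-transitions

6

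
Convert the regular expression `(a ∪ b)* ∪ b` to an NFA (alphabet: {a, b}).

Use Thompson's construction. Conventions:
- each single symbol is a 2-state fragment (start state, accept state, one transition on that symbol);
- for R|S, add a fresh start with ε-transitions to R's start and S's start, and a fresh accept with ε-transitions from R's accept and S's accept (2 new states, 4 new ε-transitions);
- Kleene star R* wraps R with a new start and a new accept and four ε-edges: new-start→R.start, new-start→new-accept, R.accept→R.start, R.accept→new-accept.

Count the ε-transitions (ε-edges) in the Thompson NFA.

12

By structural recursion:
Each of the 3 symbol leaves contributes 0 ε-transitions.
  a ∪ b → 4 ε-transitions
  (a ∪ b)* → 8 ε-transitions
  (a ∪ b)* ∪ b → 12 ε-transitions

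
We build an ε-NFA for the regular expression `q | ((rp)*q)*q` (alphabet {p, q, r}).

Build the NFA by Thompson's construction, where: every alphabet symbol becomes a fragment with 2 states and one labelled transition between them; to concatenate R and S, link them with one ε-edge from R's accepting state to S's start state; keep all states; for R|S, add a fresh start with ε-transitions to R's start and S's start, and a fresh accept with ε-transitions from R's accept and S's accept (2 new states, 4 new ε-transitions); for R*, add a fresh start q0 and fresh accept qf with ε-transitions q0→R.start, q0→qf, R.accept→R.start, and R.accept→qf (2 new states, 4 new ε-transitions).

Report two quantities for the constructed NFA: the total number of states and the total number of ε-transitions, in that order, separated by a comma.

16, 15

By structural recursion:
Each of the 5 symbol leaves contributes 2 states and 0 ε-transitions.
  rp — 4 states, 1 ε-transition
  (rp)* — 6 states, 5 ε-transitions
  (rp)*q — 8 states, 6 ε-transitions
  ((rp)*q)* — 10 states, 10 ε-transitions
  ((rp)*q)*q — 12 states, 11 ε-transitions
  q | ((rp)*q)*q — 16 states, 15 ε-transitions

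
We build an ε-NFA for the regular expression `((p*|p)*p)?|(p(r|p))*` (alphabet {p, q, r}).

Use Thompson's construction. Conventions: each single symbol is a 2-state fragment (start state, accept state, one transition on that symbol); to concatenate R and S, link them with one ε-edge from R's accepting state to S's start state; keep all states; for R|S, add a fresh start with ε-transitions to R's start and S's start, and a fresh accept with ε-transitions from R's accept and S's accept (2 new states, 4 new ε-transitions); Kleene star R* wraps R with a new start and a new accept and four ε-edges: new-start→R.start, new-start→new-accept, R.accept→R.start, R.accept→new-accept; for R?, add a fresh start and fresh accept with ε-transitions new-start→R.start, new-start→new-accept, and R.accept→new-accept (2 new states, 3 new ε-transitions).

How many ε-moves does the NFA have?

29

Building bottom-up:
Each of the 6 symbol leaves contributes 0 ε-transitions.
  p* : 4 ε-transitions
  p*|p : 8 ε-transitions
  (p*|p)* : 12 ε-transitions
  (p*|p)*p : 13 ε-transitions
  ((p*|p)*p)? : 16 ε-transitions
  r|p : 4 ε-transitions
  p(r|p) : 5 ε-transitions
  (p(r|p))* : 9 ε-transitions
  ((p*|p)*p)?|(p(r|p))* : 29 ε-transitions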